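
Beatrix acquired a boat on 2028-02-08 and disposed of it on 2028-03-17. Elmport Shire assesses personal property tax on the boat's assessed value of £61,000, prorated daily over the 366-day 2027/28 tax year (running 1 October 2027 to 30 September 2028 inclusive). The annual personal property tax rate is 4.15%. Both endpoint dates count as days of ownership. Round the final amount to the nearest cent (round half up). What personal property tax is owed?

Days held (2028-02-08 to 2028-03-17): 39 out of 366
Tax = £61,000 × 4.15% × 39/366 = £269.7500

£269.75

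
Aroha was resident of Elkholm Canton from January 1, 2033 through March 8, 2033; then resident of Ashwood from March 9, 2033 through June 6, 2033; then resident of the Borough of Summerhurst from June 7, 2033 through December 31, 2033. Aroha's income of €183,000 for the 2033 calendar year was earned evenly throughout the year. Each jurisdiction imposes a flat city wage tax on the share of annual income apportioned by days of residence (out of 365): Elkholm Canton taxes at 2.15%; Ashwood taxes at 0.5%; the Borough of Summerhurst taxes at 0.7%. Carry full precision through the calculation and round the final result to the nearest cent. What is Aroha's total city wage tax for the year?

Elkholm Canton, January 1 – March 8, 2033: 67 days → €183,000 × 2.15% × 67/365 = €722.2233
Ashwood, March 9 – June 6, 2033: 90 days → €183,000 × 0.5% × 90/365 = €225.6164
The Borough of Summerhurst, June 7 – December 31, 2033: 208 days → €183,000 × 0.7% × 208/365 = €729.9945
Total = €1,677.8342

€1,677.83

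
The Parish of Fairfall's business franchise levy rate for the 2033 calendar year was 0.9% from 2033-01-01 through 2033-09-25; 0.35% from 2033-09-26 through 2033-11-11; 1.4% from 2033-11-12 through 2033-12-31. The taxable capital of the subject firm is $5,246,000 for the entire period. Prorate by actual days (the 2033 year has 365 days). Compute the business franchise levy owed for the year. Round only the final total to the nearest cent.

$47,091.83

2033-01-01 to 2033-09-25: 268 days at 0.9% → $5,246,000 × 0.9% × 268/365 = $34,666.7178
2033-09-26 to 2033-11-11: 47 days at 0.35% → $5,246,000 × 0.35% × 47/365 = $2,364.2932
2033-11-12 to 2033-12-31: 50 days at 1.4% → $5,246,000 × 1.4% × 50/365 = $10,060.8219
Total = $47,091.8329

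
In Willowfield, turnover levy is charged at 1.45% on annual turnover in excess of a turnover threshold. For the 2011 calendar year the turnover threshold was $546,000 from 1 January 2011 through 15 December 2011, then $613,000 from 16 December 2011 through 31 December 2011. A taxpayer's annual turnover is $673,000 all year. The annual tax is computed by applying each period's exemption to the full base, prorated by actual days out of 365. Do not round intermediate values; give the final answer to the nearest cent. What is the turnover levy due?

$1,798.91

1 January – 15 December 2011: 349 days, exemption $546,000 → ($673,000 − $546,000) × 1.45% × 349/365 = $1,760.7767
16 December – 31 December 2011: 16 days, exemption $613,000 → ($673,000 − $613,000) × 1.45% × 16/365 = $38.1370
Total = $1,798.9137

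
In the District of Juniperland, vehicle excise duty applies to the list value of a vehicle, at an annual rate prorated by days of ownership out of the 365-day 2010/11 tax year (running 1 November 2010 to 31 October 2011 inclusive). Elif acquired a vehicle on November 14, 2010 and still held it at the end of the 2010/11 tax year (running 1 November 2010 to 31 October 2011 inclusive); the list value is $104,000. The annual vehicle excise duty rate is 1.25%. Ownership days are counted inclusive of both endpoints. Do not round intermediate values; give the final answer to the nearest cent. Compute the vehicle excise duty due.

$1,253.70

Days held (November 14, 2010 – October 31, 2011): 352 out of 365
Tax = $104,000 × 1.25% × 352/365 = $1,253.6986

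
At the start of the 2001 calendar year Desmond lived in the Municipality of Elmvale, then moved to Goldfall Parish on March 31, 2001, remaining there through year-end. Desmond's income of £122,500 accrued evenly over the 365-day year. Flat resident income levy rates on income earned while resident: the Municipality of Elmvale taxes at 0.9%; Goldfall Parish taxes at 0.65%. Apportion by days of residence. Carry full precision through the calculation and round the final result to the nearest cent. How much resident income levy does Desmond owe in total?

The Municipality of Elmvale, January 1 – March 30, 2001: 89 days → £122,500 × 0.9% × 89/365 = £268.8288
Goldfall Parish, March 31 – December 31, 2001: 276 days → £122,500 × 0.65% × 276/365 = £602.0959
Total = £870.9247

£870.92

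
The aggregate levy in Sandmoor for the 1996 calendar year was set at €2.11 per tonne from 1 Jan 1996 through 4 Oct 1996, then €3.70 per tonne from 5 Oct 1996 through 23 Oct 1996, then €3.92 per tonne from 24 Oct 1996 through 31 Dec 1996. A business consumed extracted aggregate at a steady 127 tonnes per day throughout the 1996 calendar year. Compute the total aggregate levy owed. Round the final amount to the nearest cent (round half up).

1 Jan – 4 Oct 1996: 278 days × 127 tonnes/day = 35,306 tonnes at €2.11/tonne → €74,495.66
5 Oct – 23 Oct 1996: 19 days × 127 tonnes/day = 2,413 tonnes at €3.70/tonne → €8,928.10
24 Oct – 31 Dec 1996: 69 days × 127 tonnes/day = 8,763 tonnes at €3.92/tonne → €34,350.96

€117,774.72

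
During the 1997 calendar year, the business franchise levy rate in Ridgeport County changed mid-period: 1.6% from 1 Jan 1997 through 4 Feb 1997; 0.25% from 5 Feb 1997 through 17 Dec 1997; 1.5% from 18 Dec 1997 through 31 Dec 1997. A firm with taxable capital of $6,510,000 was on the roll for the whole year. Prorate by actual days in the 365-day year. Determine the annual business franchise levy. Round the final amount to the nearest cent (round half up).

$27,823.56

1 Jan – 4 Feb 1997: 35 days at 1.6% → $6,510,000 × 1.6% × 35/365 = $9,987.9452
5 Feb – 17 Dec 1997: 316 days at 0.25% → $6,510,000 × 0.25% × 316/365 = $14,090.1370
18 Dec – 31 Dec 1997: 14 days at 1.5% → $6,510,000 × 1.5% × 14/365 = $3,745.4795
Total = $27,823.5616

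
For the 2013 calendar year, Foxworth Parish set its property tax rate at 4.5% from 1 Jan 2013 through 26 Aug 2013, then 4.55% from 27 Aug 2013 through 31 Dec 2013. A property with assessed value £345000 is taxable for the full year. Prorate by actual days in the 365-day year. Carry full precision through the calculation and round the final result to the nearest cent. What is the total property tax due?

1 Jan – 26 Aug 2013: 238 days at 4.5% → £345000 × 4.5% × 238/365 = £10123.1507
27 Aug – 31 Dec 2013: 127 days at 4.55% → £345000 × 4.55% × 127/365 = £5461.8699
Total = £15585.0205

£15585.02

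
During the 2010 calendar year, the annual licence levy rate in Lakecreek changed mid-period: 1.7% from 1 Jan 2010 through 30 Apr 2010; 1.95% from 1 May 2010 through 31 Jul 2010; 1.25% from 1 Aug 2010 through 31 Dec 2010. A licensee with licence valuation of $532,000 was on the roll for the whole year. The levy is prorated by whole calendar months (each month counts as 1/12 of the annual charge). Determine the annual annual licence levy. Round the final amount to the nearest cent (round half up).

$8,379.00

1 Jan – 30 Apr 2010: 4 months at 1.7% → $532,000 × 1.7% × 4/12 = $3,014.6667
1 May – 31 Jul 2010: 3 months at 1.95% → $532,000 × 1.95% × 3/12 = $2,593.5000
1 Aug – 31 Dec 2010: 5 months at 1.25% → $532,000 × 1.25% × 5/12 = $2,770.8333
Total = $8,379.0000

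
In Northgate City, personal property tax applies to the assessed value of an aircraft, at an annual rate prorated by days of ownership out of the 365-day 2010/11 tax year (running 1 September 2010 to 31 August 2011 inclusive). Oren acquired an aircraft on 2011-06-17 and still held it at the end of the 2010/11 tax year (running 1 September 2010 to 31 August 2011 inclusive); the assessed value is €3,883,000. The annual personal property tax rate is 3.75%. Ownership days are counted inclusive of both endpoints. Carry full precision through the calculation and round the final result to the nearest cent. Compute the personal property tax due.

Days held (2011-06-17 to 2011-08-31): 76 out of 365
Tax = €3,883,000 × 3.75% × 76/365 = €30,319.3151

€30,319.32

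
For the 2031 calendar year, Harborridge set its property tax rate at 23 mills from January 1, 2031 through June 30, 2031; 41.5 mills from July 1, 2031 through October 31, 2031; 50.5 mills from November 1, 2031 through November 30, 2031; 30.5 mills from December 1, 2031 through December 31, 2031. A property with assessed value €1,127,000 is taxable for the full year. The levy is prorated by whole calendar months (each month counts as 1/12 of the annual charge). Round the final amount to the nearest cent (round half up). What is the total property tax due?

€36,157.92

January 1 – June 30, 2031: 6 months at 23 mills → €1,127,000 × 2.3% × 6/12 = €12,960.5000
July 1 – October 31, 2031: 4 months at 41.5 mills → €1,127,000 × 4.15% × 4/12 = €15,590.1667
November 1 – November 30, 2031: 1 month at 50.5 mills → €1,127,000 × 5.05% × 1/12 = €4,742.7917
December 1 – December 31, 2031: 1 month at 30.5 mills → €1,127,000 × 3.05% × 1/12 = €2,864.4583
Total = €36,157.9167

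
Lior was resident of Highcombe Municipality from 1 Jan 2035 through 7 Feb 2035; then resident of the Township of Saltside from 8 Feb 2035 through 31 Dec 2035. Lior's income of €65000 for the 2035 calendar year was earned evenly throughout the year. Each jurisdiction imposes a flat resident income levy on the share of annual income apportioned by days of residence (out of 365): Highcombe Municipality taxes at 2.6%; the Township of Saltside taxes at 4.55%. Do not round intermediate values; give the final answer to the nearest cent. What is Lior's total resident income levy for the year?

Highcombe Municipality, 1 Jan – 7 Feb 2035: 38 days → €65000 × 2.6% × 38/365 = €175.9452
The Township of Saltside, 8 Feb – 31 Dec 2035: 327 days → €65000 × 4.55% × 327/365 = €2649.5959
Total = €2825.5411

€2825.54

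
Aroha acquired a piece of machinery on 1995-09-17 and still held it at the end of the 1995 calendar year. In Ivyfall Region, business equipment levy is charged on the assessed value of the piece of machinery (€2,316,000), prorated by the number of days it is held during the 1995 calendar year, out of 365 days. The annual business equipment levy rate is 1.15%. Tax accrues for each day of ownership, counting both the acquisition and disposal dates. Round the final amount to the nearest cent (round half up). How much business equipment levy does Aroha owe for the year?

€7,734.81

Days held (1995-09-17 to 1995-12-31): 106 out of 365
Tax = €2,316,000 × 1.15% × 106/365 = €7,734.8055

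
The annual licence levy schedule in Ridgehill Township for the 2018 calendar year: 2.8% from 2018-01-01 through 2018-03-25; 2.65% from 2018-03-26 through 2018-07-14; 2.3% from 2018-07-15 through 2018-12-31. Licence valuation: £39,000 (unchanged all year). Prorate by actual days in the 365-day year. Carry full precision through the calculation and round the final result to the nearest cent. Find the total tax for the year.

2018-01-01 to 2018-03-25: 84 days at 2.8% → £39,000 × 2.8% × 84/365 = £251.3096
2018-03-26 to 2018-07-14: 111 days at 2.65% → £39,000 × 2.65% × 111/365 = £314.2973
2018-07-15 to 2018-12-31: 170 days at 2.3% → £39,000 × 2.3% × 170/365 = £417.7808
Total = £983.3877

£983.39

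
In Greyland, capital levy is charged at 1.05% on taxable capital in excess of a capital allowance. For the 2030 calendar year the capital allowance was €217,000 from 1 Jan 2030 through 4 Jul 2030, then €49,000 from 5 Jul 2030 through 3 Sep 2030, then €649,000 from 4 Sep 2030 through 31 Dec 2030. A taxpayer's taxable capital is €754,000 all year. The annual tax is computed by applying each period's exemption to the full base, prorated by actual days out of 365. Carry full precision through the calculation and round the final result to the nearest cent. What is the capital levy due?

€4,454.45

1 Jan – 4 Jul 2030: 185 days, exemption €217,000 → (€754,000 − €217,000) × 1.05% × 185/365 = €2,857.8699
5 Jul – 3 Sep 2030: 61 days, exemption €49,000 → (€754,000 − €49,000) × 1.05% × 61/365 = €1,237.1301
4 Sep – 31 Dec 2030: 119 days, exemption €649,000 → (€754,000 − €649,000) × 1.05% × 119/365 = €359.4452
Total = €4,454.4452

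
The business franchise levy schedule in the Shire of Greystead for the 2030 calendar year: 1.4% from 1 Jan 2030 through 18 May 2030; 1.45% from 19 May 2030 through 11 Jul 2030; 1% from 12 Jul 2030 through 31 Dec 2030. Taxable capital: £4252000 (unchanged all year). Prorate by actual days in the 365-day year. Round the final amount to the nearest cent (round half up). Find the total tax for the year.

£51781.21

1 Jan – 18 May 2030: 138 days at 1.4% → £4252000 × 1.4% × 138/365 = £22506.4767
19 May – 11 Jul 2030: 54 days at 1.45% → £4252000 × 1.45% × 54/365 = £9121.4137
12 Jul – 31 Dec 2030: 173 days at 1% → £4252000 × 1% × 173/365 = £20153.3151
Total = £51781.2055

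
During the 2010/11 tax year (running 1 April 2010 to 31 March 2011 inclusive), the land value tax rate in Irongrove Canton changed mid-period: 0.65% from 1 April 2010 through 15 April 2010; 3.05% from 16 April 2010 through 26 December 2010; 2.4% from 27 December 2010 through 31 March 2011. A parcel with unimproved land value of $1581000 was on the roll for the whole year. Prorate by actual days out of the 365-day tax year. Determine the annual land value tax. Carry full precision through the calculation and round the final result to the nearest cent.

1 April – 15 April 2010: 15 days at 0.65% → $1581000 × 0.65% × 15/365 = $422.3219
16 April – 26 December 2010: 255 days at 3.05% → $1581000 × 3.05% × 255/365 = $33688.2945
27 December 2010 – 31 March 2011: 95 days at 2.4% → $1581000 × 2.4% × 95/365 = $9875.8356
Total = $43986.4521

$43986.45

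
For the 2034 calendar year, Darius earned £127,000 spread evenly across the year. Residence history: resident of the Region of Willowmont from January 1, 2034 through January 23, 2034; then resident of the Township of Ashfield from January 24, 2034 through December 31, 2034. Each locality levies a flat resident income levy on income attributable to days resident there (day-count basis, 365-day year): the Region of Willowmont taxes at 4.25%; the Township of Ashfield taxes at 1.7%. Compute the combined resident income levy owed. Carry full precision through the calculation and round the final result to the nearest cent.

The Region of Willowmont, January 1 – January 23, 2034: 23 days → £127,000 × 4.25% × 23/365 = £340.1164
The Township of Ashfield, January 24 – December 31, 2034: 342 days → £127,000 × 1.7% × 342/365 = £2,022.9534
Total = £2,363.0699

£2,363.07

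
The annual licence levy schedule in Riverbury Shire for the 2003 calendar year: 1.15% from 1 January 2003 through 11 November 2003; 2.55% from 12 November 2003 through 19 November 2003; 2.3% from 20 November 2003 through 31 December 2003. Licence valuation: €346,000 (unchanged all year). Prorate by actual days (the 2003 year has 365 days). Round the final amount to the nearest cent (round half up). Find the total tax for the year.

€4,543.03

1 January – 11 November 2003: 315 days at 1.15% → €346,000 × 1.15% × 315/365 = €3,433.9315
12 November – 19 November 2003: 8 days at 2.55% → €346,000 × 2.55% × 8/365 = €193.3808
20 November – 31 December 2003: 42 days at 2.3% → €346,000 × 2.3% × 42/365 = €915.7151
Total = €4,543.0274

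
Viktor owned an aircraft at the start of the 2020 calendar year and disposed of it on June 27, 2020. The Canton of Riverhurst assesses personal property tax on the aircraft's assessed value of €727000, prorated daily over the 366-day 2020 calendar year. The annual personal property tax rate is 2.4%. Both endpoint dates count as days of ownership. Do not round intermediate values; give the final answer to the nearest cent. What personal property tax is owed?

€8533.31

Days held (January 1 – June 27, 2020): 179 out of 366
Tax = €727000 × 2.4% × 179/366 = €8533.3115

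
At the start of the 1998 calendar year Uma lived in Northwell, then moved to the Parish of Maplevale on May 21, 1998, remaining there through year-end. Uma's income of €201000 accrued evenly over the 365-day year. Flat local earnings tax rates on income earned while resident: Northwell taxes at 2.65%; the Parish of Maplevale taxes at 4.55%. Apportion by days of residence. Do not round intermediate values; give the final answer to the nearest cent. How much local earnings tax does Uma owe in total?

Northwell, January 1 – May 20, 1998: 140 days → €201000 × 2.65% × 140/365 = €2043.0411
The Parish of Maplevale, May 21 – December 31, 1998: 225 days → €201000 × 4.55% × 225/365 = €5637.6370
Total = €7680.6781

€7680.68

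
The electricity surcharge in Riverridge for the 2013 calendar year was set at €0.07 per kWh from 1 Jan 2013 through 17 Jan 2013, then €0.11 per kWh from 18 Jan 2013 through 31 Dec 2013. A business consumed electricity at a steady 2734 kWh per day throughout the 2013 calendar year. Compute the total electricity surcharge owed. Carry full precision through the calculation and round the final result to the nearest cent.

1 Jan – 17 Jan 2013: 17 days × 2734 kWh/day = 46,478 kWh at €0.07/kWh → €3,253.46
18 Jan – 31 Dec 2013: 348 days × 2734 kWh/day = 951,432 kWh at €0.11/kWh → €104,657.52

€107,910.98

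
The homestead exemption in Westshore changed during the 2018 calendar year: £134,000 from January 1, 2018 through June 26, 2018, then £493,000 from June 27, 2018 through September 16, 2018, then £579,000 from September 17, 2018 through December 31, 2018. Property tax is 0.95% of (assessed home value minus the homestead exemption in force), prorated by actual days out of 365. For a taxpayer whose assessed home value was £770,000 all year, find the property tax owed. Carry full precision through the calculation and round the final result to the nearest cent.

January 1 – June 26, 2018: 177 days, exemption £134,000 → (£770,000 − £134,000) × 0.95% × 177/365 = £2,929.9562
June 27 – September 16, 2018: 82 days, exemption £493,000 → (£770,000 − £493,000) × 0.95% × 82/365 = £591.1863
September 17 – December 31, 2018: 106 days, exemption £579,000 → (£770,000 − £579,000) × 0.95% × 106/365 = £526.9507
Total = £4,048.0932

£4,048.09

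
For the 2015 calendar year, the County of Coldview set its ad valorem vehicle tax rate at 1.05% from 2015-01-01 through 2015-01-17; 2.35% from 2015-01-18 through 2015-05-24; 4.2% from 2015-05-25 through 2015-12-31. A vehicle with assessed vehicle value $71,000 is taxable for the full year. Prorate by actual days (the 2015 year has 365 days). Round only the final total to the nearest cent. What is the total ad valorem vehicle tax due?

2015-01-01 to 2015-01-17: 17 days at 1.05% → $71,000 × 1.05% × 17/365 = $34.7219
2015-01-18 to 2015-05-24: 127 days at 2.35% → $71,000 × 2.35% × 127/365 = $580.5466
2015-05-25 to 2015-12-31: 221 days at 4.2% → $71,000 × 4.2% × 221/365 = $1,805.5397
Total = $2,420.8082

$2,420.81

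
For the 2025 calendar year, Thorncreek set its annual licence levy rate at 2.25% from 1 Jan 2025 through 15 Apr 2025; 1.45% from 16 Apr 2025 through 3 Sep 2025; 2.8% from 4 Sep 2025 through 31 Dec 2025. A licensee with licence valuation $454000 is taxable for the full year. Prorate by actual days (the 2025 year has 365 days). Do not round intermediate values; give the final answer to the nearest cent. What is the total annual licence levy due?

$9626.04

1 Jan – 15 Apr 2025: 105 days at 2.25% → $454000 × 2.25% × 105/365 = $2938.5616
16 Apr – 3 Sep 2025: 141 days at 1.45% → $454000 × 1.45% × 141/365 = $2543.0219
4 Sep – 31 Dec 2025: 119 days at 2.8% → $454000 × 2.8% × 119/365 = $4144.4603
Total = $9626.0438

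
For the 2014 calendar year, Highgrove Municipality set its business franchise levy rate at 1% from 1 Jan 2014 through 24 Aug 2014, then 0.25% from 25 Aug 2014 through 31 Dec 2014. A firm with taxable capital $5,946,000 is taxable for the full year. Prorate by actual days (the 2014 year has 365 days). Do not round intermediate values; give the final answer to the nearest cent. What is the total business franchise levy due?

$43,699.03

1 Jan – 24 Aug 2014: 236 days at 1% → $5,946,000 × 1% × 236/365 = $38,445.3699
25 Aug – 31 Dec 2014: 129 days at 0.25% → $5,946,000 × 0.25% × 129/365 = $5,253.6575
Total = $43,699.0274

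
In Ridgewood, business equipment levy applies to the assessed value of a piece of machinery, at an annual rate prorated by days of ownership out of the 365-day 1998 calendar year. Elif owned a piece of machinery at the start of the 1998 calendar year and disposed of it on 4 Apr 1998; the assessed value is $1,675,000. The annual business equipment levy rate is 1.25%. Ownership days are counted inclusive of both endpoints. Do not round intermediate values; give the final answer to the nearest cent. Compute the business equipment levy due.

Days held (1 Jan – 4 Apr 1998): 94 out of 365
Tax = $1,675,000 × 1.25% × 94/365 = $5,392.1233

$5,392.12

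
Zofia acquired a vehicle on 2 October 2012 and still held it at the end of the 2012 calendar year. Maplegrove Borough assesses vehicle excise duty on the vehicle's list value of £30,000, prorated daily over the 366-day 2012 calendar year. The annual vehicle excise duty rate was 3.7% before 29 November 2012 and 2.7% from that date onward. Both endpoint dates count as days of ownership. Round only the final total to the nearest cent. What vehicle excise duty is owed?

2 October – 28 November 2012: 58 days at 3.7% → £30,000 × 3.7% × 58/366 = £175.9016
29 November – 31 December 2012: 33 days at 2.7% → £30,000 × 2.7% × 33/366 = £73.0328
Total = £248.9344

£248.93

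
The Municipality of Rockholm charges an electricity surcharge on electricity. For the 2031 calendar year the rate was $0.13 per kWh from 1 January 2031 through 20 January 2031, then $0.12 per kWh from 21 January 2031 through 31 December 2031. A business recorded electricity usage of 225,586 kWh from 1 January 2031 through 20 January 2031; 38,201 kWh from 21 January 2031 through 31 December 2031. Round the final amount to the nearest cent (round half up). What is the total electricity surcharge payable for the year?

1 January – 20 January 2031: 225,586 kWh at $0.13/kWh → $29326.18
21 January – 31 December 2031: 38,201 kWh at $0.12/kWh → $4584.12

$33910.30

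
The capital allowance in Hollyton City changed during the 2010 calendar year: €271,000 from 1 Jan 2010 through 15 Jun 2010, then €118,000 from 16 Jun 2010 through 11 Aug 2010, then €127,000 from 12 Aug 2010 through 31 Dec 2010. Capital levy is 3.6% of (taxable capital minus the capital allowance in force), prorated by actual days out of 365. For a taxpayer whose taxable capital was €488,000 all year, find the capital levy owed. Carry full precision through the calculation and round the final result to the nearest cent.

€10,688.94

1 Jan – 15 Jun 2010: 166 days, exemption €271,000 → (€488,000 − €271,000) × 3.6% × 166/365 = €3,552.8548
16 Jun – 11 Aug 2010: 57 days, exemption €118,000 → (€488,000 − €118,000) × 3.6% × 57/365 = €2,080.1096
12 Aug – 31 Dec 2010: 142 days, exemption €127,000 → (€488,000 − €127,000) × 3.6% × 142/365 = €5,055.9781
Total = €10,688.9425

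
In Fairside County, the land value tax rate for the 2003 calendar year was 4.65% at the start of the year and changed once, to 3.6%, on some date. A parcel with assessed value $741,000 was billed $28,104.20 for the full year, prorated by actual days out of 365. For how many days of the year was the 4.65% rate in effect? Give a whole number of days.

67 days

Let d = days at the first rate; then 365 − d days at the second rate.
$741,000 × [4.65%·d + 3.6%·(365−d)] / 365 = $28,104.20
Solving gives d = 67, so the new rate took effect on 9 March 2003.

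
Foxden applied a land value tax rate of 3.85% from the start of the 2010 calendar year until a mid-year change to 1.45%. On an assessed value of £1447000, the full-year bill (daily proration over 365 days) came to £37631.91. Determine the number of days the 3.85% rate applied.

175 days

Let d = days at the first rate; then 365 − d days at the second rate.
£1447000 × [3.85%·d + 1.45%·(365−d)] / 365 = £37631.91
Solving gives d = 175, so the new rate took effect on 25 Jun 2010.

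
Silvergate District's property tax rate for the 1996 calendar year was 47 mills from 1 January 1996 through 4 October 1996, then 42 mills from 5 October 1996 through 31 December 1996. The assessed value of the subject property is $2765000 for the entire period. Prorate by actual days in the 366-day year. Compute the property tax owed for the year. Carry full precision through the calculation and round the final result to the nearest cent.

$126630.96

1 January – 4 October 1996: 278 days at 47 mills → $2765000 × 4.7% × 278/366 = $98708.9891
5 October – 31 December 1996: 88 days at 42 mills → $2765000 × 4.2% × 88/366 = $27921.9672
Total = $126630.9563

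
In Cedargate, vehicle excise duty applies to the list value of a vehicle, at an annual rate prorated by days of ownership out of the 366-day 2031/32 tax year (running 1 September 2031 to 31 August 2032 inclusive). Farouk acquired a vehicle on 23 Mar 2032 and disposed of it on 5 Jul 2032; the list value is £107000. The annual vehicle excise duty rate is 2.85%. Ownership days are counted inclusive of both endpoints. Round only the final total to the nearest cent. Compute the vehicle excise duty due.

Days held (23 Mar – 5 Jul 2032): 105 out of 366
Tax = £107000 × 2.85% × 105/366 = £874.8566

£874.86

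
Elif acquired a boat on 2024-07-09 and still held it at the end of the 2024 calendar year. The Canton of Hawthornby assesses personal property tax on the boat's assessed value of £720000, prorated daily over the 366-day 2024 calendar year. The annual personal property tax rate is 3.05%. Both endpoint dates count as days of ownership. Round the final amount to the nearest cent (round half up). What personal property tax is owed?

£10560.00

Days held (2024-07-09 to 2024-12-31): 176 out of 366
Tax = £720000 × 3.05% × 176/366 = £10560.0000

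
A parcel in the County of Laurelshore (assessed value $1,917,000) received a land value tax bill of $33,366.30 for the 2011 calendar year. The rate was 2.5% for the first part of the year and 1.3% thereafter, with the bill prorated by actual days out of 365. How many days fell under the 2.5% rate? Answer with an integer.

134 days

Let d = days at the first rate; then 365 − d days at the second rate.
$1,917,000 × [2.5%·d + 1.3%·(365−d)] / 365 = $33,366.30
Solving gives d = 134, so the new rate took effect on 15 May 2011.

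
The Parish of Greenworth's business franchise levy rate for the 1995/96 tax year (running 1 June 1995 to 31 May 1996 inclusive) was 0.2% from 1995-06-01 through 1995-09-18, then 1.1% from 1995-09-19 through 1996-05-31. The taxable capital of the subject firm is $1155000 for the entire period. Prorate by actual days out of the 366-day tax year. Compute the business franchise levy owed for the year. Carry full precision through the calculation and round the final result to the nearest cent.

1995-06-01 to 1995-09-18: 110 days at 0.2% → $1155000 × 0.2% × 110/366 = $694.2623
1995-09-19 to 1996-05-31: 256 days at 1.1% → $1155000 × 1.1% × 256/366 = $8886.5574
Total = $9580.8197

$9580.82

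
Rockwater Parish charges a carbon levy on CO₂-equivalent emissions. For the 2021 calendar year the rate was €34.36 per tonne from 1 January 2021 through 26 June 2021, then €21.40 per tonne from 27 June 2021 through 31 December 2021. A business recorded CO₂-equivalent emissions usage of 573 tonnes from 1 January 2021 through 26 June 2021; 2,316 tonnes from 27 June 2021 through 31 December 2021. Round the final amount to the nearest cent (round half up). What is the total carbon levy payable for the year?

€69,250.68

1 January – 26 June 2021: 573 tonnes at €34.36/tonne → €19,688.28
27 June – 31 December 2021: 2,316 tonnes at €21.40/tonne → €49,562.40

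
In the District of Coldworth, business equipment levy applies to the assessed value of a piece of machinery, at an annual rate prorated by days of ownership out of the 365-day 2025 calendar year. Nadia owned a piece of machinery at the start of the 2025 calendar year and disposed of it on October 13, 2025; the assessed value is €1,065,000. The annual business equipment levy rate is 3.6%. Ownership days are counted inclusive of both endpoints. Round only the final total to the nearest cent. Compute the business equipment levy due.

€30,041.75

Days held (January 1 – October 13, 2025): 286 out of 365
Tax = €1,065,000 × 3.6% × 286/365 = €30,041.7534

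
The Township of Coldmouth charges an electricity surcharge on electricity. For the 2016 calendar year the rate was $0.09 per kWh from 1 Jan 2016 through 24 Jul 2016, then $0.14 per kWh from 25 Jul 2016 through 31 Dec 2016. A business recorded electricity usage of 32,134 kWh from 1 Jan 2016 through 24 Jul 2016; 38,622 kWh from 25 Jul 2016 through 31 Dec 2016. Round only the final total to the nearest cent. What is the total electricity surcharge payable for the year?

$8,299.14

1 Jan – 24 Jul 2016: 32,134 kWh at $0.09/kWh → $2,892.06
25 Jul – 31 Dec 2016: 38,622 kWh at $0.14/kWh → $5,407.08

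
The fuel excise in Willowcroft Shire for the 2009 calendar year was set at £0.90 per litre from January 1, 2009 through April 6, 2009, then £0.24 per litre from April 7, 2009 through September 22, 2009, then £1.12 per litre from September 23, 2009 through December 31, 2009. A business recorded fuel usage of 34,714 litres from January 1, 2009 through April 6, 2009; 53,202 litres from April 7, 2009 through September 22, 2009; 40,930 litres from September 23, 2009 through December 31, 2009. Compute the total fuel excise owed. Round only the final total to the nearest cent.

January 1 – April 6, 2009: 34,714 litres at £0.90/litre → £31242.60
April 7 – September 22, 2009: 53,202 litres at £0.24/litre → £12768.48
September 23 – December 31, 2009: 40,930 litres at £1.12/litre → £45841.60

£89852.68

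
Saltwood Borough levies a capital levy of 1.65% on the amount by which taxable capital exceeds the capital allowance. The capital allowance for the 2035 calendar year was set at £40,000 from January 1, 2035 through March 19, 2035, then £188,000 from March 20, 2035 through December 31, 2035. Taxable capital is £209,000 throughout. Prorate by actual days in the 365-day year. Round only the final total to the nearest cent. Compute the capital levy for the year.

January 1 – March 19, 2035: 78 days, exemption £40,000 → (£209,000 − £40,000) × 1.65% × 78/365 = £595.8986
March 20 – December 31, 2035: 287 days, exemption £188,000 → (£209,000 − £188,000) × 1.65% × 287/365 = £272.4534
Total = £868.3521

£868.35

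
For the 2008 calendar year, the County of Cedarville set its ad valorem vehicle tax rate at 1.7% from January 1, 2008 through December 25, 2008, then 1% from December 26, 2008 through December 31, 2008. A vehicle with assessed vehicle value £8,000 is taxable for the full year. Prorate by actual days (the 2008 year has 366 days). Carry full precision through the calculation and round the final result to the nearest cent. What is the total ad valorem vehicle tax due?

January 1 – December 25, 2008: 360 days at 1.7% → £8,000 × 1.7% × 360/366 = £133.7705
December 26 – December 31, 2008: 6 days at 1% → £8,000 × 1% × 6/366 = £1.3115
Total = £135.0820

£135.08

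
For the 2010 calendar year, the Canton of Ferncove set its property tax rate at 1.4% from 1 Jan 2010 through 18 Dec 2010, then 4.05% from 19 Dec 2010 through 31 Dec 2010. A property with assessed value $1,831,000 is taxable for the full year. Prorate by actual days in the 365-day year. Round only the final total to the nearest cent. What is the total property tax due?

1 Jan – 18 Dec 2010: 352 days at 1.4% → $1,831,000 × 1.4% × 352/365 = $24,721.0082
19 Dec – 31 Dec 2010: 13 days at 4.05% → $1,831,000 × 4.05% × 13/365 = $2,641.1548
Total = $27,362.1630

$27,362.16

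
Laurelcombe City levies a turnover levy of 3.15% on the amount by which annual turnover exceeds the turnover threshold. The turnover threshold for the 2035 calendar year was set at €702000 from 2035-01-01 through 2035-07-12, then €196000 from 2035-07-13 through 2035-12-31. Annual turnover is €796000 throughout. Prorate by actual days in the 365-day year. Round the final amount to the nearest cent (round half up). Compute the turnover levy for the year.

2035-01-01 to 2035-07-12: 193 days, exemption €702000 → (€796000 − €702000) × 3.15% × 193/365 = €1565.6795
2035-07-13 to 2035-12-31: 172 days, exemption €196000 → (€796000 − €196000) × 3.15% × 172/365 = €8906.3014
Total = €10471.9808

€10471.98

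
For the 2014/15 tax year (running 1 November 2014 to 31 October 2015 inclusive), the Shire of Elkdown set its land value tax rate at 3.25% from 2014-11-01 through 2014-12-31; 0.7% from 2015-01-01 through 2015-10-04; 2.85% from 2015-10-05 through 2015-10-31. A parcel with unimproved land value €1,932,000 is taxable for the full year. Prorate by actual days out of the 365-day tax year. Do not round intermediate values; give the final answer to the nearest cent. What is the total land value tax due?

2014-11-01 to 2014-12-31: 61 days at 3.25% → €1,932,000 × 3.25% × 61/365 = €10,493.6712
2015-01-01 to 2015-10-04: 277 days at 0.7% → €1,932,000 × 0.7% × 277/365 = €10,263.4192
2015-10-05 to 2015-10-31: 27 days at 2.85% → €1,932,000 × 2.85% × 27/365 = €4,073.0795
Total = €24,830.1699

€24,830.17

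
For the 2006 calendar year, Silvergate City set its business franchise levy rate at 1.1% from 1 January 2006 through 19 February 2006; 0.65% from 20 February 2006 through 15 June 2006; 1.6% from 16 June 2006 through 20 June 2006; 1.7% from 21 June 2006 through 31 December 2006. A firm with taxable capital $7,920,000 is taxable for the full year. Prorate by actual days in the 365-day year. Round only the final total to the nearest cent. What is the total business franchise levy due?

1 January – 19 February 2006: 50 days at 1.1% → $7,920,000 × 1.1% × 50/365 = $11,934.2466
20 February – 15 June 2006: 116 days at 0.65% → $7,920,000 × 0.65% × 116/365 = $16,360.7671
16 June – 20 June 2006: 5 days at 1.6% → $7,920,000 × 1.6% × 5/365 = $1,735.8904
21 June – 31 December 2006: 194 days at 1.7% → $7,920,000 × 1.7% × 194/365 = $71,562.0822
Total = $101,592.9863

$101,592.99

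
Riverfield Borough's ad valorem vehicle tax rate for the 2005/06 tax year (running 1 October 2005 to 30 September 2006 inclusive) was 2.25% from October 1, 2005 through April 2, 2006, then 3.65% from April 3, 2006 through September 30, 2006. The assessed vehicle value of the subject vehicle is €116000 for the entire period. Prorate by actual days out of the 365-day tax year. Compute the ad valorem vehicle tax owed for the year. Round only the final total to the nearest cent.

€3415.33

October 1, 2005 – April 2, 2006: 184 days at 2.25% → €116000 × 2.25% × 184/365 = €1315.7260
April 3 – September 30, 2006: 181 days at 3.65% → €116000 × 3.65% × 181/365 = €2099.6000
Total = €3415.3260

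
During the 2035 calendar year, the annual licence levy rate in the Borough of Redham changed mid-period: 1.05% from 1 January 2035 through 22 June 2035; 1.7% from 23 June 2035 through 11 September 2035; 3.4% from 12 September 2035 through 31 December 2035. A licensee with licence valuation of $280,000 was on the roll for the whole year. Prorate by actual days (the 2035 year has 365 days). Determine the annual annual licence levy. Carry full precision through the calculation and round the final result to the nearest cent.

1 January – 22 June 2035: 173 days at 1.05% → $280,000 × 1.05% × 173/365 = $1,393.4795
23 June – 11 September 2035: 81 days at 1.7% → $280,000 × 1.7% × 81/365 = $1,056.3288
12 September – 31 December 2035: 111 days at 3.4% → $280,000 × 3.4% × 111/365 = $2,895.1233
Total = $5,344.9315

$5,344.93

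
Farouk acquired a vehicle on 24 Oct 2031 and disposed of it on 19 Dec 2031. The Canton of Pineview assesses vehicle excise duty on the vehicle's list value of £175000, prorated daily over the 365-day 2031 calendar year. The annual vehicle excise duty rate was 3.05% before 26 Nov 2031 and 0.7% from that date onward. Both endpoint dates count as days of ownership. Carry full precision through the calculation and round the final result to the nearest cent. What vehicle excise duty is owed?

24 Oct – 25 Nov 2031: 33 days at 3.05% → £175000 × 3.05% × 33/365 = £482.5685
26 Nov – 19 Dec 2031: 24 days at 0.7% → £175000 × 0.7% × 24/365 = £80.5479
Total = £563.1164

£563.12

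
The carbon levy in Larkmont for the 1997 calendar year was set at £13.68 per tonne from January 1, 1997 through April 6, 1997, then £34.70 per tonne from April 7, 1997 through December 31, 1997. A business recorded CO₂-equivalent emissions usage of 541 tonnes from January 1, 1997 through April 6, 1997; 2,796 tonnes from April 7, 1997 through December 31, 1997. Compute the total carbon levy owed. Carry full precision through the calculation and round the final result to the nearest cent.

£104422.08

January 1 – April 6, 1997: 541 tonnes at £13.68/tonne → £7400.88
April 7 – December 31, 1997: 2,796 tonnes at £34.70/tonne → £97021.20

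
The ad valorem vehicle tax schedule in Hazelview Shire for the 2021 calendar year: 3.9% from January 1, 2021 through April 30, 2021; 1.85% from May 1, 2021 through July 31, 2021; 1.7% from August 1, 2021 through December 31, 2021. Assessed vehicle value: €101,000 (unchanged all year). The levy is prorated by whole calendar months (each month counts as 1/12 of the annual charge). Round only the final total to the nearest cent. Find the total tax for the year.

€2,495.54

January 1 – April 30, 2021: 4 months at 3.9% → €101,000 × 3.9% × 4/12 = €1,313.0000
May 1 – July 31, 2021: 3 months at 1.85% → €101,000 × 1.85% × 3/12 = €467.1250
August 1 – December 31, 2021: 5 months at 1.7% → €101,000 × 1.7% × 5/12 = €715.4167
Total = €2,495.5417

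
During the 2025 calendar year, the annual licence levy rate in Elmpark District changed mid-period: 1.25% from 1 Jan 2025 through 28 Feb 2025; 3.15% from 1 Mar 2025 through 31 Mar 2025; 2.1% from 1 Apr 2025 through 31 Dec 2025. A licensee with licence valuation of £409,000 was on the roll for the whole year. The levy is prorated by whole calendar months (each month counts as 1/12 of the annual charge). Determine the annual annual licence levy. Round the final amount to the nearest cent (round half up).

1 Jan – 28 Feb 2025: 2 months at 1.25% → £409,000 × 1.25% × 2/12 = £852.0833
1 Mar – 31 Mar 2025: 1 month at 3.15% → £409,000 × 3.15% × 1/12 = £1,073.6250
1 Apr – 31 Dec 2025: 9 months at 2.1% → £409,000 × 2.1% × 9/12 = £6,441.7500
Total = £8,367.4583

£8,367.46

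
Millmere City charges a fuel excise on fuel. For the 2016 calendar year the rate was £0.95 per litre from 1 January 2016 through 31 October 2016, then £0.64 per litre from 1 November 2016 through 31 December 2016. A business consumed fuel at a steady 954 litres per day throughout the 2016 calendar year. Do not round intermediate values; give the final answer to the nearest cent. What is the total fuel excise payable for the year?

1 January – 31 October 2016: 305 days × 954 litres/day = 290,970 litres at £0.95/litre → £276421.50
1 November – 31 December 2016: 61 days × 954 litres/day = 58,194 litres at £0.64/litre → £37244.16

£313665.66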